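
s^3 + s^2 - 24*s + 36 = (s - 3)*(s - 2)*(s + 6)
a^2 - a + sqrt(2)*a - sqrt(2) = (a - 1)*(a + sqrt(2))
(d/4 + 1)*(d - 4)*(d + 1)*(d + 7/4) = d^4/4 + 11*d^3/16 - 57*d^2/16 - 11*d - 7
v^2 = v^2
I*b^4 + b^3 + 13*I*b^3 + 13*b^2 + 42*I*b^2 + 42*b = b*(b + 6)*(b + 7)*(I*b + 1)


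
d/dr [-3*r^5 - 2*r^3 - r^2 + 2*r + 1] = -15*r^4 - 6*r^2 - 2*r + 2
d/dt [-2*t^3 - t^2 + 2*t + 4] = -6*t^2 - 2*t + 2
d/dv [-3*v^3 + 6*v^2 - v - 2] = -9*v^2 + 12*v - 1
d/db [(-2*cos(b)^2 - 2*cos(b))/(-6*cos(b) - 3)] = 2*(2*sin(b)^2 - 2*cos(b) - 3)*sin(b)/(3*(2*cos(b) + 1)^2)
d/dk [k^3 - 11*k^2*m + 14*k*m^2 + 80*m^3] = 3*k^2 - 22*k*m + 14*m^2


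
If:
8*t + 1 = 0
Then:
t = -1/8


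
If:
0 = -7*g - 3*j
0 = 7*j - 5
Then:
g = -15/49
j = 5/7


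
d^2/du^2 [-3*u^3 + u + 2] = -18*u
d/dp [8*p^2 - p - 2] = 16*p - 1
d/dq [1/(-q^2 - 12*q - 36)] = 2*(q + 6)/(q^2 + 12*q + 36)^2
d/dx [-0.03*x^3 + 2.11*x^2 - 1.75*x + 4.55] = -0.09*x^2 + 4.22*x - 1.75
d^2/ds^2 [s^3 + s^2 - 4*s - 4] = 6*s + 2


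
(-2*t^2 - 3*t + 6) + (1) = -2*t^2 - 3*t + 7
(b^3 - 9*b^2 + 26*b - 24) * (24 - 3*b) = -3*b^4 + 51*b^3 - 294*b^2 + 696*b - 576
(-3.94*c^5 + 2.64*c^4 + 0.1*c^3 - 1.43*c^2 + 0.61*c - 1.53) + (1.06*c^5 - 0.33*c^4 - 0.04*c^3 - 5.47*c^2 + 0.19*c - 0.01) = -2.88*c^5 + 2.31*c^4 + 0.06*c^3 - 6.9*c^2 + 0.8*c - 1.54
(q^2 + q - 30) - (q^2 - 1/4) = q - 119/4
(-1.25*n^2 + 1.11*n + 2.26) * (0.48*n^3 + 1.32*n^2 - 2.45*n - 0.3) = -0.6*n^5 - 1.1172*n^4 + 5.6125*n^3 + 0.6387*n^2 - 5.87*n - 0.678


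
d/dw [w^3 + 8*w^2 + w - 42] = 3*w^2 + 16*w + 1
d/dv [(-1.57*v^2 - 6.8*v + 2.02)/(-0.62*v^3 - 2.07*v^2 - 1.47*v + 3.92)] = (-0.9734*v^4 - 8.432*v^3 - 8.0109*v^2 - 3.946*v - 23.6866)/(0.3844*v^6 + 2.5668*v^5 + 6.1077*v^4 + 1.225*v^3 - 14.0679*v^2 - 11.5248*v + 15.3664)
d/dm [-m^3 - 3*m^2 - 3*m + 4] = -3*m^2 - 6*m - 3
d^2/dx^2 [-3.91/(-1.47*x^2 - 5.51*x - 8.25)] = (-16.898238*x^2 - 63.339654*x + 3.91*(2.94*x + 5.51)*(5.88*x + 11.02) - 94.83705)/(1.47*x^2 + 5.51*x + 8.25)^3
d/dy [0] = 0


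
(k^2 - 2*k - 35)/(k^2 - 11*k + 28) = (k + 5)/(k - 4)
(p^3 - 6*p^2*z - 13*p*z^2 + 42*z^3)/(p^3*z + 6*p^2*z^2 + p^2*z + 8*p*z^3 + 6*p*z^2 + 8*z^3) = (p^3 - 6*p^2*z - 13*p*z^2 + 42*z^3)/(z*(p^3 + 6*p^2*z + p^2 + 8*p*z^2 + 6*p*z + 8*z^2))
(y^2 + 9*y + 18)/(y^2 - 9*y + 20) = (y^2 + 9*y + 18)/(y^2 - 9*y + 20)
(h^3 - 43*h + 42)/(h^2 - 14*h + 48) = (h^2 + 6*h - 7)/(h - 8)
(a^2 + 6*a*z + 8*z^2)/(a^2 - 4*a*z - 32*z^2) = (-a - 2*z)/(-a + 8*z)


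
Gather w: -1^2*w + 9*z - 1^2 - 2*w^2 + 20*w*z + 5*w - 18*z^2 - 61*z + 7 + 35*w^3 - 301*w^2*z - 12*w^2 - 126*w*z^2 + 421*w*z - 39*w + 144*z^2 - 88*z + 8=35*w^3 + w^2*(-301*z - 14) + w*(-126*z^2 + 441*z - 35) + 126*z^2 - 140*z + 14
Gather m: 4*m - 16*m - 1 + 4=3 - 12*m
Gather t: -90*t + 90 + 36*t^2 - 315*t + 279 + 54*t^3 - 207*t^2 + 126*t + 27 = 54*t^3 - 171*t^2 - 279*t + 396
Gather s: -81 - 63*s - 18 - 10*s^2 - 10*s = -10*s^2 - 73*s - 99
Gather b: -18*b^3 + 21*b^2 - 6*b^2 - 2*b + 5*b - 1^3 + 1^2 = -18*b^3 + 15*b^2 + 3*b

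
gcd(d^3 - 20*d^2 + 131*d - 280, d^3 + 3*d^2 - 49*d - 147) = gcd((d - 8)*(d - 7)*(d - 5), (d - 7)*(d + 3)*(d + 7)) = d - 7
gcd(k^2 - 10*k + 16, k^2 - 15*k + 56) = k - 8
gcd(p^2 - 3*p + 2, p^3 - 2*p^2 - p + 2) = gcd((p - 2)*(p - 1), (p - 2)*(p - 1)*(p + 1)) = p^2 - 3*p + 2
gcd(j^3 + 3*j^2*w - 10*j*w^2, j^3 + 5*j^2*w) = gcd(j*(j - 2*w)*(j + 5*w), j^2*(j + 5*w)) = j^2 + 5*j*w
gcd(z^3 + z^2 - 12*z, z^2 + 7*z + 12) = z + 4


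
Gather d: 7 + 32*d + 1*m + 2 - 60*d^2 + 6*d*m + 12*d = -60*d^2 + d*(6*m + 44) + m + 9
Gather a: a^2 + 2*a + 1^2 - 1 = a^2 + 2*a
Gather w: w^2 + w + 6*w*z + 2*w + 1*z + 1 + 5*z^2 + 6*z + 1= w^2 + w*(6*z + 3) + 5*z^2 + 7*z + 2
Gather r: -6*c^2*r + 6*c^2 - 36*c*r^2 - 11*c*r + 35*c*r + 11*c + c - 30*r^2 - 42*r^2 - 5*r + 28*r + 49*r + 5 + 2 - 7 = 6*c^2 + 12*c + r^2*(-36*c - 72) + r*(-6*c^2 + 24*c + 72)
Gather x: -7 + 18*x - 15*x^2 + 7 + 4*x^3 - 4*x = 4*x^3 - 15*x^2 + 14*x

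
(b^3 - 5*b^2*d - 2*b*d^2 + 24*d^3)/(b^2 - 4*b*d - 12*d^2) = (b^2 - 7*b*d + 12*d^2)/(b - 6*d)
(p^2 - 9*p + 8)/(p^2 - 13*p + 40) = (p - 1)/(p - 5)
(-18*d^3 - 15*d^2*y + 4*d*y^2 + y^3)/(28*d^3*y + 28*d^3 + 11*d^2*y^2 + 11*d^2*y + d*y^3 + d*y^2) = (-18*d^3 - 15*d^2*y + 4*d*y^2 + y^3)/(d*(28*d^2*y + 28*d^2 + 11*d*y^2 + 11*d*y + y^3 + y^2))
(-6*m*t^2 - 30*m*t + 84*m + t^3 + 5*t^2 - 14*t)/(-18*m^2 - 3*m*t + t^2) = (t^2 + 5*t - 14)/(3*m + t)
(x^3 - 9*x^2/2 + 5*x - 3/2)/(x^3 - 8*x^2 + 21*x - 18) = (2*x^2 - 3*x + 1)/(2*(x^2 - 5*x + 6))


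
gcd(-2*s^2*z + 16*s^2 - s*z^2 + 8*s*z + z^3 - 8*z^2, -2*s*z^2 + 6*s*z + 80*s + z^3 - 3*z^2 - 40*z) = -2*s*z + 16*s + z^2 - 8*z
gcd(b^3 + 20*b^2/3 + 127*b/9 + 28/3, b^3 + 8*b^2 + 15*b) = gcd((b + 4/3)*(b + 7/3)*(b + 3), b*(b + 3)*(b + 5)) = b + 3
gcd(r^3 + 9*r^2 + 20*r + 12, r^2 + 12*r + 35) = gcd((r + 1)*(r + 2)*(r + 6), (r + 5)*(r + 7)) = 1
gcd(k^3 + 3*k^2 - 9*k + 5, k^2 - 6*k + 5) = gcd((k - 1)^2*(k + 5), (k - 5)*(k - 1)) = k - 1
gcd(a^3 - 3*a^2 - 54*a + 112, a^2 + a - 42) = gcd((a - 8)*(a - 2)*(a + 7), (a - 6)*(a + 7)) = a + 7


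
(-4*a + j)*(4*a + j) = -16*a^2 + j^2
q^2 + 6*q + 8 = (q + 2)*(q + 4)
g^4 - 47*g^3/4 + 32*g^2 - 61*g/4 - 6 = (g - 8)*(g - 3)*(g - 1)*(g + 1/4)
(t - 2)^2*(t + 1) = t^3 - 3*t^2 + 4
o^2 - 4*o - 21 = (o - 7)*(o + 3)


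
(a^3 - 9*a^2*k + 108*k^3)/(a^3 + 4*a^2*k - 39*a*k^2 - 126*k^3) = (a - 6*k)/(a + 7*k)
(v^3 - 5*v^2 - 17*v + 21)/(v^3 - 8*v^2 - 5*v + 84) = (v - 1)/(v - 4)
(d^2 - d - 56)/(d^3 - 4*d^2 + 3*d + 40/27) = 27*(d^2 - d - 56)/(27*d^3 - 108*d^2 + 81*d + 40)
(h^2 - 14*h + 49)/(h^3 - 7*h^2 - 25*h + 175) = (h - 7)/(h^2 - 25)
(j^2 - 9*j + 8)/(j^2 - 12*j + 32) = (j - 1)/(j - 4)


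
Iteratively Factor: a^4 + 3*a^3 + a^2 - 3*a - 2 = (a - 1)*(a^3 + 4*a^2 + 5*a + 2) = (a - 1)*(a + 1)*(a^2 + 3*a + 2) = (a - 1)*(a + 1)^2*(a + 2)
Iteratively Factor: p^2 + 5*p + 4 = (p + 4)*(p + 1)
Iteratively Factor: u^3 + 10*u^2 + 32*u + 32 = (u + 4)*(u^2 + 6*u + 8) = (u + 4)^2*(u + 2)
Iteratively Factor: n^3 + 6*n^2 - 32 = (n - 2)*(n^2 + 8*n + 16) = (n - 2)*(n + 4)*(n + 4)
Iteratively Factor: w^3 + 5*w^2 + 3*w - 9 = (w + 3)*(w^2 + 2*w - 3) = (w - 1)*(w + 3)*(w + 3)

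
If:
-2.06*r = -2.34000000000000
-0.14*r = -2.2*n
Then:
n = 0.07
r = 1.14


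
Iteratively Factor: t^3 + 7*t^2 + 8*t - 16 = (t + 4)*(t^2 + 3*t - 4) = (t - 1)*(t + 4)*(t + 4)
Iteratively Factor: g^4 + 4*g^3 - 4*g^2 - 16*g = (g - 2)*(g^3 + 6*g^2 + 8*g) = (g - 2)*(g + 4)*(g^2 + 2*g) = g*(g - 2)*(g + 4)*(g + 2)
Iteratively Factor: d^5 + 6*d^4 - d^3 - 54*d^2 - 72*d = (d)*(d^4 + 6*d^3 - d^2 - 54*d - 72) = d*(d + 2)*(d^3 + 4*d^2 - 9*d - 36) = d*(d + 2)*(d + 4)*(d^2 - 9) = d*(d + 2)*(d + 3)*(d + 4)*(d - 3)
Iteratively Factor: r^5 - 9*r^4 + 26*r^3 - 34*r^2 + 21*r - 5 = (r - 5)*(r^4 - 4*r^3 + 6*r^2 - 4*r + 1) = (r - 5)*(r - 1)*(r^3 - 3*r^2 + 3*r - 1) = (r - 5)*(r - 1)^2*(r^2 - 2*r + 1) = (r - 5)*(r - 1)^3*(r - 1)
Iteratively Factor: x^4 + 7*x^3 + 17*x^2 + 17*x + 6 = (x + 1)*(x^3 + 6*x^2 + 11*x + 6) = (x + 1)*(x + 3)*(x^2 + 3*x + 2) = (x + 1)*(x + 2)*(x + 3)*(x + 1)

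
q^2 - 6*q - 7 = (q - 7)*(q + 1)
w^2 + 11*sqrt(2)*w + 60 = (w + 5*sqrt(2))*(w + 6*sqrt(2))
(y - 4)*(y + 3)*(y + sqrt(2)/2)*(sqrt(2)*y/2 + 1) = sqrt(2)*y^4/2 - sqrt(2)*y^3/2 + 3*y^3/2 - 11*sqrt(2)*y^2/2 - 3*y^2/2 - 18*y - sqrt(2)*y/2 - 6*sqrt(2)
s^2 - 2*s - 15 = (s - 5)*(s + 3)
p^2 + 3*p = p*(p + 3)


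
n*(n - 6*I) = n^2 - 6*I*n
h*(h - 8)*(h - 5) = h^3 - 13*h^2 + 40*h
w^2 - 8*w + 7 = (w - 7)*(w - 1)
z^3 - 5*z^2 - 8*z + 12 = (z - 6)*(z - 1)*(z + 2)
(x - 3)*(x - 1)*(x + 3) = x^3 - x^2 - 9*x + 9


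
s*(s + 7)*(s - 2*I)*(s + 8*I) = s^4 + 7*s^3 + 6*I*s^3 + 16*s^2 + 42*I*s^2 + 112*s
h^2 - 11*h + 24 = (h - 8)*(h - 3)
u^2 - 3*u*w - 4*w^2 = (u - 4*w)*(u + w)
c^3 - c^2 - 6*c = c*(c - 3)*(c + 2)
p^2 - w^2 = (p - w)*(p + w)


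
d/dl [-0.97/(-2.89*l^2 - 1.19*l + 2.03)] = (-5.6066*l - 1.1543)/(2.89*l^2 + 1.19*l - 2.03)^2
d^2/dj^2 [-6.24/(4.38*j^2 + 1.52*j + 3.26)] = (239.421312*j^2 + 83.086848*j - 6.24*(8.76*j + 1.52)*(17.52*j + 3.04) + 178.199424)/(4.38*j^2 + 1.52*j + 3.26)^3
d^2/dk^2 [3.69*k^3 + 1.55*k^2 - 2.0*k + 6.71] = 22.14*k + 3.1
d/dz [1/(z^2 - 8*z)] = 2*(4 - z)/(z^2*(z - 8)^2)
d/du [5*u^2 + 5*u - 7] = 10*u + 5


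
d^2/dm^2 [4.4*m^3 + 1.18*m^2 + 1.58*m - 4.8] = 26.4*m + 2.36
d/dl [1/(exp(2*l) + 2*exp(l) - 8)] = -2*(exp(l) + 1)*exp(l)/(exp(2*l) + 2*exp(l) - 8)^2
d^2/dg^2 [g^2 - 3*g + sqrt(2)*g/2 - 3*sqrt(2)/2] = 2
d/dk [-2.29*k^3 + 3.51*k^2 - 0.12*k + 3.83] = -6.87*k^2 + 7.02*k - 0.12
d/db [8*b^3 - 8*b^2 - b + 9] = 24*b^2 - 16*b - 1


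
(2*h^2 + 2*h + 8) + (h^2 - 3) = 3*h^2 + 2*h + 5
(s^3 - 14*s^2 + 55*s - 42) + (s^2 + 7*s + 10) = s^3 - 13*s^2 + 62*s - 32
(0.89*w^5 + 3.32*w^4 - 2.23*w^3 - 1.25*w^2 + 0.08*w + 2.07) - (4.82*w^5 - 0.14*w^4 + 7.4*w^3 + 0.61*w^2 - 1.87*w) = -3.93*w^5 + 3.46*w^4 - 9.63*w^3 - 1.86*w^2 + 1.95*w + 2.07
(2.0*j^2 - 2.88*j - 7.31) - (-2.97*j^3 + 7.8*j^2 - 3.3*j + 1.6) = 2.97*j^3 - 5.8*j^2 + 0.42*j - 8.91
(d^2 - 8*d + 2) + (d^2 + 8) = 2*d^2 - 8*d + 10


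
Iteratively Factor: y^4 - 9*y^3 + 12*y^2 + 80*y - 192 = (y + 3)*(y^3 - 12*y^2 + 48*y - 64) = (y - 4)*(y + 3)*(y^2 - 8*y + 16) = (y - 4)^2*(y + 3)*(y - 4)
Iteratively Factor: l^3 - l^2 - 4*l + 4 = (l + 2)*(l^2 - 3*l + 2) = (l - 2)*(l + 2)*(l - 1)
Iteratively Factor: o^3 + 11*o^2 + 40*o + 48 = (o + 3)*(o^2 + 8*o + 16) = (o + 3)*(o + 4)*(o + 4)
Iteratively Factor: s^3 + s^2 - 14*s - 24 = (s - 4)*(s^2 + 5*s + 6) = (s - 4)*(s + 3)*(s + 2)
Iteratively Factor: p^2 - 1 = (p - 1)*(p + 1)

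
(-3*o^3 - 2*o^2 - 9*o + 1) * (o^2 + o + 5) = -3*o^5 - 5*o^4 - 26*o^3 - 18*o^2 - 44*o + 5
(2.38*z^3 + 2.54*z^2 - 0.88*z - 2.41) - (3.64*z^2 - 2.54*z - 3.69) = 2.38*z^3 - 1.1*z^2 + 1.66*z + 1.28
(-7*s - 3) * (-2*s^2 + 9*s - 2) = 14*s^3 - 57*s^2 - 13*s + 6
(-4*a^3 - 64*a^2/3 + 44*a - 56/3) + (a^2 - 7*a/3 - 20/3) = -4*a^3 - 61*a^2/3 + 125*a/3 - 76/3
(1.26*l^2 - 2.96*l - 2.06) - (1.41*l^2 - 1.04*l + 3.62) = -0.15*l^2 - 1.92*l - 5.68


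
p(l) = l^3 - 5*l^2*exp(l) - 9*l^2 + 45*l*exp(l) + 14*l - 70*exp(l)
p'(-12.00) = 661.99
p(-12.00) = -3192.01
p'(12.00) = -52895077.21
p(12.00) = -40688097.85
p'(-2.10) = 50.27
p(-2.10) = -101.20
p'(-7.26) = 302.42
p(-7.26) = -959.13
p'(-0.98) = 10.46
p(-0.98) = -67.93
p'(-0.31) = -6.78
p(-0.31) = -67.16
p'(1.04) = 15.48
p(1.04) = -74.99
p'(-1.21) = 17.91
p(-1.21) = -71.18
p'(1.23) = 32.27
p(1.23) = -70.54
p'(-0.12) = -9.76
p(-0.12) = -68.75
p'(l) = -5*l^2*exp(l) + 3*l^2 + 35*l*exp(l) - 18*l - 25*exp(l) + 14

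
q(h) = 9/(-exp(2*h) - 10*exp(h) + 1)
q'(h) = 9*(2*exp(2*h) + 10*exp(h))/(-exp(2*h) - 10*exp(h) + 1)^2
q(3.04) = -0.01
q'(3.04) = 0.02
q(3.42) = -0.01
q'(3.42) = 0.01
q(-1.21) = -4.35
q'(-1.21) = 6.63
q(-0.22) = -1.17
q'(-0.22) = 1.43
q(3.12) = -0.01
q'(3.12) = 0.02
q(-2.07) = -32.40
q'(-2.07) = 150.89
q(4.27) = -0.00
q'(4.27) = 0.00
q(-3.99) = 11.05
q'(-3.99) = 2.52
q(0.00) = -0.90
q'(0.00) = 1.08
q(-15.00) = 9.00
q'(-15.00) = 0.00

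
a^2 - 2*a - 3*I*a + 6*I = (a - 2)*(a - 3*I)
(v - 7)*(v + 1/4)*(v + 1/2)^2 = v^4 - 23*v^3/4 - 33*v^2/4 - 55*v/16 - 7/16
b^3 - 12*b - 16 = (b - 4)*(b + 2)^2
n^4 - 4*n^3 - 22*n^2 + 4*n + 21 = (n - 7)*(n - 1)*(n + 1)*(n + 3)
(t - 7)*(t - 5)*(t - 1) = t^3 - 13*t^2 + 47*t - 35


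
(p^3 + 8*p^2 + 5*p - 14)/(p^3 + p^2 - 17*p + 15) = (p^2 + 9*p + 14)/(p^2 + 2*p - 15)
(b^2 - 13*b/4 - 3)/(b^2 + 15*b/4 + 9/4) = (b - 4)/(b + 3)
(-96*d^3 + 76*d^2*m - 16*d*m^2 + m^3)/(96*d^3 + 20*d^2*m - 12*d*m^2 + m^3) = (-2*d + m)/(2*d + m)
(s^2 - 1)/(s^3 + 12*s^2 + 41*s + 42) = (s^2 - 1)/(s^3 + 12*s^2 + 41*s + 42)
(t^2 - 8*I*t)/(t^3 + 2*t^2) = (t - 8*I)/(t*(t + 2))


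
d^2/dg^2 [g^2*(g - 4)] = 6*g - 8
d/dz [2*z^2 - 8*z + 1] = 4*z - 8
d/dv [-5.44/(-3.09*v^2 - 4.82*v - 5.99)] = (-33.6192*v - 26.2208)/(3.09*v^2 + 4.82*v + 5.99)^2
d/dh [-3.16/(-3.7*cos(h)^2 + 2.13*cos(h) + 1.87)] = (23.384*cos(h) - 6.7308)*sin(h)/(-3.7*cos(h)^2 + 2.13*cos(h) + 1.87)^2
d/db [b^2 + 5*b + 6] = 2*b + 5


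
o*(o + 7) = o^2 + 7*o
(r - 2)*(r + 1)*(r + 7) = r^3 + 6*r^2 - 9*r - 14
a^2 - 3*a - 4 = (a - 4)*(a + 1)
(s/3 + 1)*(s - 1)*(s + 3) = s^3/3 + 5*s^2/3 + s - 3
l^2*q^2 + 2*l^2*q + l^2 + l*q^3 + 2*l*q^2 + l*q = (l + q)*(q + 1)*(l*q + l)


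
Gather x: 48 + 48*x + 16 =48*x + 64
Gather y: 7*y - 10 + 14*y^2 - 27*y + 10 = 14*y^2 - 20*y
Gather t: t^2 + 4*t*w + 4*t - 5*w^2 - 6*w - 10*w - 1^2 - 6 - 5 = t^2 + t*(4*w + 4) - 5*w^2 - 16*w - 12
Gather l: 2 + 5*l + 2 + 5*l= 10*l + 4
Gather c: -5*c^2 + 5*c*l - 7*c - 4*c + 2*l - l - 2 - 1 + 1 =-5*c^2 + c*(5*l - 11) + l - 2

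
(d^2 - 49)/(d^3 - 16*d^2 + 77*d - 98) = (d + 7)/(d^2 - 9*d + 14)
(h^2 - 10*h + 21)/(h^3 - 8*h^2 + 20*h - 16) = (h^2 - 10*h + 21)/(h^3 - 8*h^2 + 20*h - 16)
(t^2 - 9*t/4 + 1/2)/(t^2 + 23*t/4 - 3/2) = (t - 2)/(t + 6)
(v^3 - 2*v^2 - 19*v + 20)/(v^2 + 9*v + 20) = (v^2 - 6*v + 5)/(v + 5)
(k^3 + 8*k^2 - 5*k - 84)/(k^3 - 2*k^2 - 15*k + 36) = (k + 7)/(k - 3)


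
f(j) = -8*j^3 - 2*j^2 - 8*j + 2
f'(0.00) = -8.00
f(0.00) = 2.00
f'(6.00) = -896.00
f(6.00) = -1846.00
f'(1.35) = -57.14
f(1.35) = -32.13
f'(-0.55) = -13.06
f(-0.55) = 7.13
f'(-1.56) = -60.17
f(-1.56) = 39.98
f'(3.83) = -375.37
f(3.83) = -507.43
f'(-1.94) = -90.57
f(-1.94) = 68.40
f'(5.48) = -750.65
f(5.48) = -1418.43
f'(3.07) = -246.48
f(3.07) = -272.89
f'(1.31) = -54.43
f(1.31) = -29.90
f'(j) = -24*j^2 - 4*j - 8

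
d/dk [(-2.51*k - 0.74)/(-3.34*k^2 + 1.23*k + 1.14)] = (8.3834*k^2 - 3.0873*k - (2.51*k + 0.74)*(6.68*k - 1.23) - 2.8614)/(-3.34*k^2 + 1.23*k + 1.14)^2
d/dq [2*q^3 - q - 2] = 6*q^2 - 1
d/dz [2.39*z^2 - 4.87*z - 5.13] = 4.78*z - 4.87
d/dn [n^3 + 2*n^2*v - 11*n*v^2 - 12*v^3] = 3*n^2 + 4*n*v - 11*v^2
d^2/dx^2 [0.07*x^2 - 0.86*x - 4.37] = 0.140000000000000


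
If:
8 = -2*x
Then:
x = -4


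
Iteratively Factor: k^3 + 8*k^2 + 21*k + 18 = (k + 2)*(k^2 + 6*k + 9) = (k + 2)*(k + 3)*(k + 3)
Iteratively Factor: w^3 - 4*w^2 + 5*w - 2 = (w - 1)*(w^2 - 3*w + 2) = (w - 2)*(w - 1)*(w - 1)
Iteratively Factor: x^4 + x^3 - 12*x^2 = (x)*(x^3 + x^2 - 12*x) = x^2*(x^2 + x - 12) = x^2*(x + 4)*(x - 3)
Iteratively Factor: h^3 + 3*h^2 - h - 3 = (h + 1)*(h^2 + 2*h - 3) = (h + 1)*(h + 3)*(h - 1)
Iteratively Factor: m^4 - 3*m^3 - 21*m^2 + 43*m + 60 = (m + 4)*(m^3 - 7*m^2 + 7*m + 15) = (m - 3)*(m + 4)*(m^2 - 4*m - 5) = (m - 3)*(m + 1)*(m + 4)*(m - 5)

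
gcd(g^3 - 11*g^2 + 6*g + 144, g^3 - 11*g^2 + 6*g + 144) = g^3 - 11*g^2 + 6*g + 144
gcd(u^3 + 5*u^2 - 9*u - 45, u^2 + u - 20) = u + 5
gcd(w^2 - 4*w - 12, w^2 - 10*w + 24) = w - 6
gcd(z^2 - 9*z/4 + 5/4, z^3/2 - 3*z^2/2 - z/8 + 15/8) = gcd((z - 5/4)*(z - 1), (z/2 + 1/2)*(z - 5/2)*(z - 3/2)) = 1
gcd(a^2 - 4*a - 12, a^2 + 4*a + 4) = a + 2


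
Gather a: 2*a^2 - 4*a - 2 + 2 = 2*a^2 - 4*a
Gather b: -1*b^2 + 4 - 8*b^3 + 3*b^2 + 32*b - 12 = -8*b^3 + 2*b^2 + 32*b - 8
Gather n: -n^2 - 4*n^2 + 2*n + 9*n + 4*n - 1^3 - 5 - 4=-5*n^2 + 15*n - 10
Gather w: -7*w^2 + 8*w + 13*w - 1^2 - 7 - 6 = -7*w^2 + 21*w - 14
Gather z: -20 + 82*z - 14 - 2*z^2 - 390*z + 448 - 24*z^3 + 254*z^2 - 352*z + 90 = -24*z^3 + 252*z^2 - 660*z + 504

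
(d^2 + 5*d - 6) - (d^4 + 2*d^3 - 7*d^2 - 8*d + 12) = -d^4 - 2*d^3 + 8*d^2 + 13*d - 18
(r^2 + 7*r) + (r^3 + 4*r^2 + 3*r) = r^3 + 5*r^2 + 10*r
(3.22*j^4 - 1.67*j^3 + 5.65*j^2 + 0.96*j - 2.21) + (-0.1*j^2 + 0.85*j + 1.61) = 3.22*j^4 - 1.67*j^3 + 5.55*j^2 + 1.81*j - 0.6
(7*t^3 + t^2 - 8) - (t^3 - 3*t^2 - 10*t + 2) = 6*t^3 + 4*t^2 + 10*t - 10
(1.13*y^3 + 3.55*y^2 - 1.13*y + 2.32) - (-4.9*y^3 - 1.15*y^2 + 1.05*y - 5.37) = 6.03*y^3 + 4.7*y^2 - 2.18*y + 7.69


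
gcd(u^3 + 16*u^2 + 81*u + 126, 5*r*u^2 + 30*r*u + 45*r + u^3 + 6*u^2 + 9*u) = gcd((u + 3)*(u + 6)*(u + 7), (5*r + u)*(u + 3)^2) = u + 3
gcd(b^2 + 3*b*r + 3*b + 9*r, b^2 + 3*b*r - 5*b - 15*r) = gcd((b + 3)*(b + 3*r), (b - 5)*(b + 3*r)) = b + 3*r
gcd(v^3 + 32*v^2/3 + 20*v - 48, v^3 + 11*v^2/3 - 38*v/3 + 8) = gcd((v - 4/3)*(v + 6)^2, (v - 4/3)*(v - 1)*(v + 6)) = v^2 + 14*v/3 - 8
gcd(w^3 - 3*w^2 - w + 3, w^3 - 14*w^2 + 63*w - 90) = w - 3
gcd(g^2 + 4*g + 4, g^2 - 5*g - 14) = g + 2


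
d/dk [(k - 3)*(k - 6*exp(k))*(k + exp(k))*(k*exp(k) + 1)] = (k - 3)*(k + 1)*(k - 6*exp(k))*(k + exp(k))*exp(k) + (k - 3)*(k - 6*exp(k))*(k*exp(k) + 1)*(exp(k) + 1) - (k - 3)*(k + exp(k))*(k*exp(k) + 1)*(6*exp(k) - 1) + (k - 6*exp(k))*(k + exp(k))*(k*exp(k) + 1)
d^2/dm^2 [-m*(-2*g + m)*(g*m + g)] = 2*g*(2*g - 3*m - 1)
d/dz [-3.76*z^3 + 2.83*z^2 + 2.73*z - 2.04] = -11.28*z^2 + 5.66*z + 2.73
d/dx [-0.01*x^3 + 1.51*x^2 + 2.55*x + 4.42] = -0.03*x^2 + 3.02*x + 2.55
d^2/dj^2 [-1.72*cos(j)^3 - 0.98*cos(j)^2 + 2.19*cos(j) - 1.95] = -0.9*cos(j) + 1.96*cos(2*j) + 3.87*cos(3*j)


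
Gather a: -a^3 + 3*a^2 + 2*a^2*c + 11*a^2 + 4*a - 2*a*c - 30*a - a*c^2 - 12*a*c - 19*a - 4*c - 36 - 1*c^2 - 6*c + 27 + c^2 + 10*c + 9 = -a^3 + a^2*(2*c + 14) + a*(-c^2 - 14*c - 45)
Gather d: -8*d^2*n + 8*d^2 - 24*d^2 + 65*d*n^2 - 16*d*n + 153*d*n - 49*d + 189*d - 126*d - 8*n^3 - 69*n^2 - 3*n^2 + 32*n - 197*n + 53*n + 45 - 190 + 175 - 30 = d^2*(-8*n - 16) + d*(65*n^2 + 137*n + 14) - 8*n^3 - 72*n^2 - 112*n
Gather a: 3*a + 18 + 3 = 3*a + 21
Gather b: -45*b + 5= 5 - 45*b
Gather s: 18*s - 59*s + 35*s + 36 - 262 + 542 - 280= 36 - 6*s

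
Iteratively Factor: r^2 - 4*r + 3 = (r - 1)*(r - 3)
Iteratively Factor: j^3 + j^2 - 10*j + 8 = (j + 4)*(j^2 - 3*j + 2) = (j - 1)*(j + 4)*(j - 2)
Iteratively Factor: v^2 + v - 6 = (v + 3)*(v - 2)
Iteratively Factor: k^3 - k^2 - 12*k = (k + 3)*(k^2 - 4*k) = k*(k + 3)*(k - 4)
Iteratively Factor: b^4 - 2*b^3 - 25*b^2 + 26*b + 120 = (b + 2)*(b^3 - 4*b^2 - 17*b + 60) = (b - 3)*(b + 2)*(b^2 - b - 20) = (b - 3)*(b + 2)*(b + 4)*(b - 5)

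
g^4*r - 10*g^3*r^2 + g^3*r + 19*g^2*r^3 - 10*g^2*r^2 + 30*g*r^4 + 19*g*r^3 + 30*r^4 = (g - 6*r)*(g - 5*r)*(g + r)*(g*r + r)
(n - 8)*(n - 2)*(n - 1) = n^3 - 11*n^2 + 26*n - 16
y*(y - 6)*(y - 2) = y^3 - 8*y^2 + 12*y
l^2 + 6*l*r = l*(l + 6*r)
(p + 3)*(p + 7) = p^2 + 10*p + 21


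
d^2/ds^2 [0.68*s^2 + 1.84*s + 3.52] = 1.36000000000000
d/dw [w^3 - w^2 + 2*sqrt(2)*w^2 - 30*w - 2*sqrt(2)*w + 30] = 3*w^2 - 2*w + 4*sqrt(2)*w - 30 - 2*sqrt(2)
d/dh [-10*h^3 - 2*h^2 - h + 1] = -30*h^2 - 4*h - 1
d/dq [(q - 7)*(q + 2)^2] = 3*(q - 4)*(q + 2)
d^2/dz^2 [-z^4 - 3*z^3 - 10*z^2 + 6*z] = -12*z^2 - 18*z - 20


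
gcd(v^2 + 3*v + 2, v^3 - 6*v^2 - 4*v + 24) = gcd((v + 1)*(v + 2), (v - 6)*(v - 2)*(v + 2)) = v + 2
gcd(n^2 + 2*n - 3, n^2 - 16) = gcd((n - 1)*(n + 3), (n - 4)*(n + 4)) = 1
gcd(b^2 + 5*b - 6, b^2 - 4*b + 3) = b - 1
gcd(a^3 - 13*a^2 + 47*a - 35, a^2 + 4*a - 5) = a - 1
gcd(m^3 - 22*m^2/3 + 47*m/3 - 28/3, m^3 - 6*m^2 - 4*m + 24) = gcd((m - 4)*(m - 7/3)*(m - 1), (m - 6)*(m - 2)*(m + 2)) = 1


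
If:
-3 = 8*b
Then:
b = -3/8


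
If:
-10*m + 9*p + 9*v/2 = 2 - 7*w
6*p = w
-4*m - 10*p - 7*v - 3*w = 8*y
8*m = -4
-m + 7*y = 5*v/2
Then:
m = -1/2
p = -32/293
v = 502/879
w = -192/293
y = 233/1758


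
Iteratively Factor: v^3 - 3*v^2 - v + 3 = (v - 3)*(v^2 - 1) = (v - 3)*(v + 1)*(v - 1)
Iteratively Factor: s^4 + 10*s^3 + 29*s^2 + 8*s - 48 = (s + 3)*(s^3 + 7*s^2 + 8*s - 16) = (s - 1)*(s + 3)*(s^2 + 8*s + 16) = (s - 1)*(s + 3)*(s + 4)*(s + 4)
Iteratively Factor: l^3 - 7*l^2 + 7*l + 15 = (l - 5)*(l^2 - 2*l - 3) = (l - 5)*(l - 3)*(l + 1)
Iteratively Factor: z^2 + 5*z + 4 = (z + 1)*(z + 4)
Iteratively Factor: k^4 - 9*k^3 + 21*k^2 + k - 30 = (k - 5)*(k^3 - 4*k^2 + k + 6) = (k - 5)*(k - 2)*(k^2 - 2*k - 3) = (k - 5)*(k - 2)*(k + 1)*(k - 3)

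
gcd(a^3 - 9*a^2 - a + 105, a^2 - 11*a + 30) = a - 5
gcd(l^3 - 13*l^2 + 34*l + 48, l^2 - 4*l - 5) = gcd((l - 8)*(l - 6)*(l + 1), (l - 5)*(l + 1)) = l + 1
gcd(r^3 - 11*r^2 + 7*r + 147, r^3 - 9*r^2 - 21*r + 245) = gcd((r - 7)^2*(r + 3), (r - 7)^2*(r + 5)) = r^2 - 14*r + 49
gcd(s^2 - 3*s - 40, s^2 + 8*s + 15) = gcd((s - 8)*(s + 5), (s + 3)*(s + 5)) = s + 5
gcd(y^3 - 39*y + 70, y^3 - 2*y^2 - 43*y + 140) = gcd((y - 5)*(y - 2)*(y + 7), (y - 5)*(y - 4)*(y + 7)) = y^2 + 2*y - 35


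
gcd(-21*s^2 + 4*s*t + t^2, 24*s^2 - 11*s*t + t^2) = 3*s - t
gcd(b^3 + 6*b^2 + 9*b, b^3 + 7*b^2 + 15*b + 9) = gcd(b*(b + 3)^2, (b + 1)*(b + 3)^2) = b^2 + 6*b + 9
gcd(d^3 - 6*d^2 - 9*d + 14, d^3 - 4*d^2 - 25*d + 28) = d^2 - 8*d + 7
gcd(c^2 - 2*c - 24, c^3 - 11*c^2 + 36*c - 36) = c - 6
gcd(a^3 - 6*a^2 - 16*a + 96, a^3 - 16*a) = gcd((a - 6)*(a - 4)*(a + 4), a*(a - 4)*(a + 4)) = a^2 - 16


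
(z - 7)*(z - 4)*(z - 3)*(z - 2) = z^4 - 16*z^3 + 89*z^2 - 206*z + 168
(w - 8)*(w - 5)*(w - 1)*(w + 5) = w^4 - 9*w^3 - 17*w^2 + 225*w - 200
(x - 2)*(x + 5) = x^2 + 3*x - 10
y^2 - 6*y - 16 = (y - 8)*(y + 2)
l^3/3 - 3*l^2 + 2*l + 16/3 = (l/3 + 1/3)*(l - 8)*(l - 2)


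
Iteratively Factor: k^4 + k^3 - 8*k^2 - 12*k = (k + 2)*(k^3 - k^2 - 6*k) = k*(k + 2)*(k^2 - k - 6) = k*(k - 3)*(k + 2)*(k + 2)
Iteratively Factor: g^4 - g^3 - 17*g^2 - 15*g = (g - 5)*(g^3 + 4*g^2 + 3*g) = g*(g - 5)*(g^2 + 4*g + 3) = g*(g - 5)*(g + 3)*(g + 1)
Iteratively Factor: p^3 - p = (p + 1)*(p^2 - p) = p*(p + 1)*(p - 1)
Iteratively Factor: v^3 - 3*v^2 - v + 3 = (v - 3)*(v^2 - 1) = (v - 3)*(v + 1)*(v - 1)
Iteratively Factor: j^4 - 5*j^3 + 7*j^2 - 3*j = (j - 3)*(j^3 - 2*j^2 + j) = j*(j - 3)*(j^2 - 2*j + 1) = j*(j - 3)*(j - 1)*(j - 1)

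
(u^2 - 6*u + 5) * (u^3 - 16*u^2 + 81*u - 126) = u^5 - 22*u^4 + 182*u^3 - 692*u^2 + 1161*u - 630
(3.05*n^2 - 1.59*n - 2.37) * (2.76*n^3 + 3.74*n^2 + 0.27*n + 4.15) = 8.418*n^5 + 7.0186*n^4 - 11.6643*n^3 + 3.3644*n^2 - 7.2384*n - 9.8355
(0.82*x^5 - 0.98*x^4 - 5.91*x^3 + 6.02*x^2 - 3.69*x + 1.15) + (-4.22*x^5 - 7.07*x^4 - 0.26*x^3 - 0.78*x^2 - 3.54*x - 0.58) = -3.4*x^5 - 8.05*x^4 - 6.17*x^3 + 5.24*x^2 - 7.23*x + 0.57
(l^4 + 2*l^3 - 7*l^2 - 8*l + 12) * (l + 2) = l^5 + 4*l^4 - 3*l^3 - 22*l^2 - 4*l + 24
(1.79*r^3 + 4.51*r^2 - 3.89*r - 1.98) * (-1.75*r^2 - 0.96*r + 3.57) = -3.1325*r^5 - 9.6109*r^4 + 8.8682*r^3 + 23.3001*r^2 - 11.9865*r - 7.0686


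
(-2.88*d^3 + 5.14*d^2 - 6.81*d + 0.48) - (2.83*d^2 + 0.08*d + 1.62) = -2.88*d^3 + 2.31*d^2 - 6.89*d - 1.14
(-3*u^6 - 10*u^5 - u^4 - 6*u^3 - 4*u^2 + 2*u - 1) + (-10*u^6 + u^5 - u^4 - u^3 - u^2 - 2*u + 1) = -13*u^6 - 9*u^5 - 2*u^4 - 7*u^3 - 5*u^2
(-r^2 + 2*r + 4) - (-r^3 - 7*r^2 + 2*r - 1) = r^3 + 6*r^2 + 5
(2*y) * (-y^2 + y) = -2*y^3 + 2*y^2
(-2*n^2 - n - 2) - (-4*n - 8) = -2*n^2 + 3*n + 6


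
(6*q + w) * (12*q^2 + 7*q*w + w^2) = 72*q^3 + 54*q^2*w + 13*q*w^2 + w^3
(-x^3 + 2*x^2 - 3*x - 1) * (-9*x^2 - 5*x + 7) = 9*x^5 - 13*x^4 + 10*x^3 + 38*x^2 - 16*x - 7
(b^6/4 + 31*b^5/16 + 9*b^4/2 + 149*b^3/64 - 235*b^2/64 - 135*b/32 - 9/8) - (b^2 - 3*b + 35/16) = b^6/4 + 31*b^5/16 + 9*b^4/2 + 149*b^3/64 - 299*b^2/64 - 39*b/32 - 53/16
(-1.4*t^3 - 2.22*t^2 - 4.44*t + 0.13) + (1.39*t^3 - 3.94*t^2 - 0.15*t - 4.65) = -0.01*t^3 - 6.16*t^2 - 4.59*t - 4.52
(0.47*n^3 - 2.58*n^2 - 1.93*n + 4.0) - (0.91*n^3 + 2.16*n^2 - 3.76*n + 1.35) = -0.44*n^3 - 4.74*n^2 + 1.83*n + 2.65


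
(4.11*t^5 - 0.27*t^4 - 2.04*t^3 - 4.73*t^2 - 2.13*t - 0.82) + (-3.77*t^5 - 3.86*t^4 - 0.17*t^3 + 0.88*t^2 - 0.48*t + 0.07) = 0.34*t^5 - 4.13*t^4 - 2.21*t^3 - 3.85*t^2 - 2.61*t - 0.75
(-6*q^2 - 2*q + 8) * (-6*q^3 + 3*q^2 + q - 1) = 36*q^5 - 6*q^4 - 60*q^3 + 28*q^2 + 10*q - 8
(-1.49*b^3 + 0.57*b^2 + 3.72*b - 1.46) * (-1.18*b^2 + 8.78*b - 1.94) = 1.7582*b^5 - 13.7548*b^4 + 3.5056*b^3 + 33.2786*b^2 - 20.0356*b + 2.8324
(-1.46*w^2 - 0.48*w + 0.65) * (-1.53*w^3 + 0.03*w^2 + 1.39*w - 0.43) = 2.2338*w^5 + 0.6906*w^4 - 3.0383*w^3 - 0.0198999999999999*w^2 + 1.1099*w - 0.2795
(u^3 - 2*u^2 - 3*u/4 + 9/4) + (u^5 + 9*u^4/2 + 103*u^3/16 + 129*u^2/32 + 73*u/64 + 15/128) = u^5 + 9*u^4/2 + 119*u^3/16 + 65*u^2/32 + 25*u/64 + 303/128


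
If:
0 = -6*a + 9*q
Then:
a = 3*q/2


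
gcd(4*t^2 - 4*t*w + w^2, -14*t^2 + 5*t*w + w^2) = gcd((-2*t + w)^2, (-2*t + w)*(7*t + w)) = 2*t - w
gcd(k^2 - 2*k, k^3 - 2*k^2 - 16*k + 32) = k - 2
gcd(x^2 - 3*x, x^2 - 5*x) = x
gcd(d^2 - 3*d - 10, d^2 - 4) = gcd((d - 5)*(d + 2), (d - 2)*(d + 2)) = d + 2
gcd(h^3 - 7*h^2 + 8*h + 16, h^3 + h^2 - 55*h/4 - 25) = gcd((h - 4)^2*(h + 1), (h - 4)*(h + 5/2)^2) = h - 4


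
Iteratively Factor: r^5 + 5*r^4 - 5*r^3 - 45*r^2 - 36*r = (r + 1)*(r^4 + 4*r^3 - 9*r^2 - 36*r) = r*(r + 1)*(r^3 + 4*r^2 - 9*r - 36) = r*(r + 1)*(r + 3)*(r^2 + r - 12) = r*(r - 3)*(r + 1)*(r + 3)*(r + 4)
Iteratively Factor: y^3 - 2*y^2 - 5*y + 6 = (y - 3)*(y^2 + y - 2) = (y - 3)*(y - 1)*(y + 2)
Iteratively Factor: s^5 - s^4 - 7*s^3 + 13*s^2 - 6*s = (s - 2)*(s^4 + s^3 - 5*s^2 + 3*s) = (s - 2)*(s - 1)*(s^3 + 2*s^2 - 3*s) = (s - 2)*(s - 1)^2*(s^2 + 3*s) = (s - 2)*(s - 1)^2*(s + 3)*(s)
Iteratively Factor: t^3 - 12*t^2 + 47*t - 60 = (t - 3)*(t^2 - 9*t + 20) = (t - 4)*(t - 3)*(t - 5)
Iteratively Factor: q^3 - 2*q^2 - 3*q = (q + 1)*(q^2 - 3*q) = (q - 3)*(q + 1)*(q)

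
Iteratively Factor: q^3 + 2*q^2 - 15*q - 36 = (q + 3)*(q^2 - q - 12) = (q - 4)*(q + 3)*(q + 3)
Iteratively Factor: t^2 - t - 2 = (t - 2)*(t + 1)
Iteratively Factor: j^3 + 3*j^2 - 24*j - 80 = (j + 4)*(j^2 - j - 20) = (j + 4)^2*(j - 5)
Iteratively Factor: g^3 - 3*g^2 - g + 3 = (g - 1)*(g^2 - 2*g - 3) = (g - 1)*(g + 1)*(g - 3)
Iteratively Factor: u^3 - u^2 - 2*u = (u)*(u^2 - u - 2) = u*(u - 2)*(u + 1)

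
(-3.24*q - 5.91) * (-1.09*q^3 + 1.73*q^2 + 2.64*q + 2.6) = 3.5316*q^4 + 0.8367*q^3 - 18.7779*q^2 - 24.0264*q - 15.366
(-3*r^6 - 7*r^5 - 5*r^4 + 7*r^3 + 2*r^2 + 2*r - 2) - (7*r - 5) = -3*r^6 - 7*r^5 - 5*r^4 + 7*r^3 + 2*r^2 - 5*r + 3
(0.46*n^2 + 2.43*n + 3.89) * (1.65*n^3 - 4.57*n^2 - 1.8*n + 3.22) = 0.759*n^5 + 1.9073*n^4 - 5.5146*n^3 - 20.6701*n^2 + 0.8226*n + 12.5258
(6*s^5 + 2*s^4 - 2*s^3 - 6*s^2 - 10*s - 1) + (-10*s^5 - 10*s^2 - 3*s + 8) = -4*s^5 + 2*s^4 - 2*s^3 - 16*s^2 - 13*s + 7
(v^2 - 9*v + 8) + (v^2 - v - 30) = 2*v^2 - 10*v - 22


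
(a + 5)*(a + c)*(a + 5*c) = a^3 + 6*a^2*c + 5*a^2 + 5*a*c^2 + 30*a*c + 25*c^2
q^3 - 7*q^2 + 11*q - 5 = (q - 5)*(q - 1)^2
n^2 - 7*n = n*(n - 7)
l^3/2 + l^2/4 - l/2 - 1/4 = (l/2 + 1/2)*(l - 1)*(l + 1/2)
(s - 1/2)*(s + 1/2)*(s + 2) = s^3 + 2*s^2 - s/4 - 1/2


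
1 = 1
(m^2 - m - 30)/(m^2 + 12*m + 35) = (m - 6)/(m + 7)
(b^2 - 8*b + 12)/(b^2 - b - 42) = (-b^2 + 8*b - 12)/(-b^2 + b + 42)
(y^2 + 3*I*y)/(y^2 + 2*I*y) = (y + 3*I)/(y + 2*I)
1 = 1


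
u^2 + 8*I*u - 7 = (u + I)*(u + 7*I)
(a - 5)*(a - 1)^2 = a^3 - 7*a^2 + 11*a - 5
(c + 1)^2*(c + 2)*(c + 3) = c^4 + 7*c^3 + 17*c^2 + 17*c + 6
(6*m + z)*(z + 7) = 6*m*z + 42*m + z^2 + 7*z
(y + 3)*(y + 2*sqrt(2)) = y^2 + 2*sqrt(2)*y + 3*y + 6*sqrt(2)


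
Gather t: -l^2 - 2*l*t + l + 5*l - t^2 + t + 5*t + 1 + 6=-l^2 + 6*l - t^2 + t*(6 - 2*l) + 7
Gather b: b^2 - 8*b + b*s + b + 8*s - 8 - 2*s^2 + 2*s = b^2 + b*(s - 7) - 2*s^2 + 10*s - 8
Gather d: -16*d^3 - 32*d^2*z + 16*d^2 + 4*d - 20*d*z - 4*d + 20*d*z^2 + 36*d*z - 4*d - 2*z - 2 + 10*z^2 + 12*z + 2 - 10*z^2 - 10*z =-16*d^3 + d^2*(16 - 32*z) + d*(20*z^2 + 16*z - 4)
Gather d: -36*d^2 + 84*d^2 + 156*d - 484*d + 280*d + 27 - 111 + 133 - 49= 48*d^2 - 48*d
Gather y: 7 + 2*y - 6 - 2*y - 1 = 0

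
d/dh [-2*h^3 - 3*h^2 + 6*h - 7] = -6*h^2 - 6*h + 6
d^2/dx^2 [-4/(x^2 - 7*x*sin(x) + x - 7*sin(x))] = 4*((x^2 - 7*x*sin(x) + x - 7*sin(x))*(7*x*sin(x) + 7*sin(x) - 14*cos(x) + 2) - 2*(7*x*cos(x) - 2*x + 7*sqrt(2)*sin(x + pi/4) - 1)^2)/((x + 1)^3*(x - 7*sin(x))^3)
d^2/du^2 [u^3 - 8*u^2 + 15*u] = 6*u - 16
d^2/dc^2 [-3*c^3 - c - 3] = -18*c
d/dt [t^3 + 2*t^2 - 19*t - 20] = 3*t^2 + 4*t - 19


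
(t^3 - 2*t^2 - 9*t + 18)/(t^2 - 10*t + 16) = (t^2 - 9)/(t - 8)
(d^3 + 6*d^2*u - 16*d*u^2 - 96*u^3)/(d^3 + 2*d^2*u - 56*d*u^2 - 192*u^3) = (-d + 4*u)/(-d + 8*u)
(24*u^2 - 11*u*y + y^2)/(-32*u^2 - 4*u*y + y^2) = (-3*u + y)/(4*u + y)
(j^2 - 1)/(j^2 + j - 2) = (j + 1)/(j + 2)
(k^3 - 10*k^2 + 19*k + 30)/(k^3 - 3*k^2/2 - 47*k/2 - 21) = 2*(k - 5)/(2*k + 7)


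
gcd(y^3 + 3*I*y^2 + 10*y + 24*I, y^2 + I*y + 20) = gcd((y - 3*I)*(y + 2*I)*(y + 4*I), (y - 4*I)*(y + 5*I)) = 1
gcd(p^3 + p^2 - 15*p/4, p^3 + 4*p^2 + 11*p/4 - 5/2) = p + 5/2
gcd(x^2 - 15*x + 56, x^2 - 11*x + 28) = x - 7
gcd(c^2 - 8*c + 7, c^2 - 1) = c - 1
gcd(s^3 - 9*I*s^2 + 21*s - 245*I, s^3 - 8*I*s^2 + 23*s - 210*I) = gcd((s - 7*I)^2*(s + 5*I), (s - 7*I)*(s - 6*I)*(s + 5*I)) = s^2 - 2*I*s + 35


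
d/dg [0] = 0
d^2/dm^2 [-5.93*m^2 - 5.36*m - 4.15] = -11.8600000000000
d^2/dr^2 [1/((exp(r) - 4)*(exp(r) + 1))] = (4*exp(3*r) - 9*exp(2*r) + 25*exp(r) - 12)*exp(r)/(exp(6*r) - 9*exp(5*r) + 15*exp(4*r) + 45*exp(3*r) - 60*exp(2*r) - 144*exp(r) - 64)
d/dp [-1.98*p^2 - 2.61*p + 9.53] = -3.96*p - 2.61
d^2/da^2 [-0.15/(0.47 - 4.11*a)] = 5.06763/(4.11*a - 0.47)^3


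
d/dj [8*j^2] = 16*j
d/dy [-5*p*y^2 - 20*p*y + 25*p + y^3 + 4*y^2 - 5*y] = -10*p*y - 20*p + 3*y^2 + 8*y - 5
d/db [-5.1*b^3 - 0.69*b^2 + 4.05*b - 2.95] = -15.3*b^2 - 1.38*b + 4.05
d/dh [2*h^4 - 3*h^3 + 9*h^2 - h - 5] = 8*h^3 - 9*h^2 + 18*h - 1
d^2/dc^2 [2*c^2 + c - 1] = 4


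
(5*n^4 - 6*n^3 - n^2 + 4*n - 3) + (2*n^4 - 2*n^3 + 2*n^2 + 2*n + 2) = 7*n^4 - 8*n^3 + n^2 + 6*n - 1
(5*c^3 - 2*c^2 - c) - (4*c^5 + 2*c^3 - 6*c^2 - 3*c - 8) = -4*c^5 + 3*c^3 + 4*c^2 + 2*c + 8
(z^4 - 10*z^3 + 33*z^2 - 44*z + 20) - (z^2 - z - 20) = z^4 - 10*z^3 + 32*z^2 - 43*z + 40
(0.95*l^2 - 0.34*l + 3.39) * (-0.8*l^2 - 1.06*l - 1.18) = -0.76*l^4 - 0.735*l^3 - 3.4726*l^2 - 3.1922*l - 4.0002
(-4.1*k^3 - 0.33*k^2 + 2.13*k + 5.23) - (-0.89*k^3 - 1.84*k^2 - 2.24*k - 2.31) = -3.21*k^3 + 1.51*k^2 + 4.37*k + 7.54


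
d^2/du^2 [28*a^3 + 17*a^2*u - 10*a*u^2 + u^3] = -20*a + 6*u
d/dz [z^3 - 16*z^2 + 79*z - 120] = 3*z^2 - 32*z + 79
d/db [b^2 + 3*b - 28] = 2*b + 3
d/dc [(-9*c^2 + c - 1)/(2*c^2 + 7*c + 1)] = (-65*c^2 - 14*c + 8)/(4*c^4 + 28*c^3 + 53*c^2 + 14*c + 1)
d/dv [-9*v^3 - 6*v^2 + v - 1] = -27*v^2 - 12*v + 1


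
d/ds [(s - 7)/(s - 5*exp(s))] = (s + (s - 7)*(5*exp(s) - 1) - 5*exp(s))/(s - 5*exp(s))^2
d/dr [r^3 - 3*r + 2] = 3*r^2 - 3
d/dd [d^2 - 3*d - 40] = 2*d - 3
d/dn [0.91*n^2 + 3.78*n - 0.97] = 1.82*n + 3.78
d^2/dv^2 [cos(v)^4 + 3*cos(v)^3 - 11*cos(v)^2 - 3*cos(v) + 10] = 3*cos(v)/4 - 4*cos(2*v)^2 + 20*cos(2*v) - 27*cos(3*v)/4 + 2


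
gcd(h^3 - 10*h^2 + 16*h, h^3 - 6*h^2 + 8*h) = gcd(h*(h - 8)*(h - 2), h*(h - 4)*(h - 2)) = h^2 - 2*h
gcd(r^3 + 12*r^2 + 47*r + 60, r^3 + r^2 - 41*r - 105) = r^2 + 8*r + 15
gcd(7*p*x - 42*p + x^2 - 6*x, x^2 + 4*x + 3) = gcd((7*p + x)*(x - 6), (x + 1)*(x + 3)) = 1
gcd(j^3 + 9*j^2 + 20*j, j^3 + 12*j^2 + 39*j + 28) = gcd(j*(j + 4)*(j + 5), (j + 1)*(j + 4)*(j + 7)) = j + 4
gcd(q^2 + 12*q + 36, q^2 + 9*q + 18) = q + 6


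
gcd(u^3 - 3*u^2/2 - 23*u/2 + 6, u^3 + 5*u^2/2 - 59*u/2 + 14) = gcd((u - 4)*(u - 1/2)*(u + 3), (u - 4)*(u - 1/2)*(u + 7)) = u^2 - 9*u/2 + 2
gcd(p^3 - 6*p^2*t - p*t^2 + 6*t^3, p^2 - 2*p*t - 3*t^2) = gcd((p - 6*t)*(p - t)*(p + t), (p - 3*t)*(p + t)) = p + t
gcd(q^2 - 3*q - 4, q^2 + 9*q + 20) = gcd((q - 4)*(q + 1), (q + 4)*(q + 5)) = 1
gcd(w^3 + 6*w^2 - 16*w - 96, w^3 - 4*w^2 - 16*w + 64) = w^2 - 16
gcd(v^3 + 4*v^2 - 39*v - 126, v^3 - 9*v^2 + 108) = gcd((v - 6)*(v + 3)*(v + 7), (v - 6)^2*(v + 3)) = v^2 - 3*v - 18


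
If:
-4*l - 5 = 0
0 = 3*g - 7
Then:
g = 7/3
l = -5/4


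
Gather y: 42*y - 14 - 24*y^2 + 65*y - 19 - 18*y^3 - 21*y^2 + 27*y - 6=-18*y^3 - 45*y^2 + 134*y - 39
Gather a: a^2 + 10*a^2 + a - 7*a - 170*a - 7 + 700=11*a^2 - 176*a + 693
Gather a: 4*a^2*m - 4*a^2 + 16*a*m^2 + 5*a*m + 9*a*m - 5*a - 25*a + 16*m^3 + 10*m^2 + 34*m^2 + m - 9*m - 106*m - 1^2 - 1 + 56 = a^2*(4*m - 4) + a*(16*m^2 + 14*m - 30) + 16*m^3 + 44*m^2 - 114*m + 54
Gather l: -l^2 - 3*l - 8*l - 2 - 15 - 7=-l^2 - 11*l - 24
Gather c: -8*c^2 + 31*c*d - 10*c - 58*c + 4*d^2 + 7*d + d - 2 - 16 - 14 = -8*c^2 + c*(31*d - 68) + 4*d^2 + 8*d - 32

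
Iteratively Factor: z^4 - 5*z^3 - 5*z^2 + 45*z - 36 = (z - 3)*(z^3 - 2*z^2 - 11*z + 12) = (z - 4)*(z - 3)*(z^2 + 2*z - 3) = (z - 4)*(z - 3)*(z + 3)*(z - 1)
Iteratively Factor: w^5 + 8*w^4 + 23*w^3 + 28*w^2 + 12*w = (w)*(w^4 + 8*w^3 + 23*w^2 + 28*w + 12) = w*(w + 3)*(w^3 + 5*w^2 + 8*w + 4) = w*(w + 1)*(w + 3)*(w^2 + 4*w + 4) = w*(w + 1)*(w + 2)*(w + 3)*(w + 2)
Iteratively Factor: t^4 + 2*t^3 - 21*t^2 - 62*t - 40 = (t - 5)*(t^3 + 7*t^2 + 14*t + 8) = (t - 5)*(t + 4)*(t^2 + 3*t + 2) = (t - 5)*(t + 2)*(t + 4)*(t + 1)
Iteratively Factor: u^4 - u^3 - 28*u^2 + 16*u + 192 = (u - 4)*(u^3 + 3*u^2 - 16*u - 48) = (u - 4)*(u + 4)*(u^2 - u - 12) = (u - 4)^2*(u + 4)*(u + 3)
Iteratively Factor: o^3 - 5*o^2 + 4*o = (o)*(o^2 - 5*o + 4) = o*(o - 4)*(o - 1)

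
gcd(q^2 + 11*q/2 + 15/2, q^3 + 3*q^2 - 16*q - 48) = q + 3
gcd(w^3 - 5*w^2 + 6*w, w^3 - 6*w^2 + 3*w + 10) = w - 2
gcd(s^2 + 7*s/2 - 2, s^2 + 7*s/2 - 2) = s^2 + 7*s/2 - 2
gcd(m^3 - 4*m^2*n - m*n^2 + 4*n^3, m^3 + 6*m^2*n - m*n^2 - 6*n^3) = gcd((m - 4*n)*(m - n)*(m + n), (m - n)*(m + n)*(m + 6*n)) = m^2 - n^2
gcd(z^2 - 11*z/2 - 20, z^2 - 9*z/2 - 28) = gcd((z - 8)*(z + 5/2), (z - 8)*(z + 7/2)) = z - 8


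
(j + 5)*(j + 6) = j^2 + 11*j + 30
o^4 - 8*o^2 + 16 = (o - 2)^2*(o + 2)^2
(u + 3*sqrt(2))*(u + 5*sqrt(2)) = u^2 + 8*sqrt(2)*u + 30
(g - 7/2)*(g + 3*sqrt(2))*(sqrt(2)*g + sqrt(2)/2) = sqrt(2)*g^3 - 3*sqrt(2)*g^2 + 6*g^2 - 18*g - 7*sqrt(2)*g/4 - 21/2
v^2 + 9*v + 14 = (v + 2)*(v + 7)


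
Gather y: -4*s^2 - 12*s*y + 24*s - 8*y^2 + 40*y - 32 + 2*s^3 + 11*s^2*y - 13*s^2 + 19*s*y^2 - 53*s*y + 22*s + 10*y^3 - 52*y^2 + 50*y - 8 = 2*s^3 - 17*s^2 + 46*s + 10*y^3 + y^2*(19*s - 60) + y*(11*s^2 - 65*s + 90) - 40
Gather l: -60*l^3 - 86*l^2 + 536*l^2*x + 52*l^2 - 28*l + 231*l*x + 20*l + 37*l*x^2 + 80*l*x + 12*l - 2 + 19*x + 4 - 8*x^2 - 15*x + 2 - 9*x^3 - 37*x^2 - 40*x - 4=-60*l^3 + l^2*(536*x - 34) + l*(37*x^2 + 311*x + 4) - 9*x^3 - 45*x^2 - 36*x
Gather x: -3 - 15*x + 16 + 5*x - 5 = 8 - 10*x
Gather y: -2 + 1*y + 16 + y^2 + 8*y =y^2 + 9*y + 14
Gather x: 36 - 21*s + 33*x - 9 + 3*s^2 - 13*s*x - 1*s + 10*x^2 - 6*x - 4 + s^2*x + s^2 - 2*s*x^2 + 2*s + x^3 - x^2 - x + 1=4*s^2 - 20*s + x^3 + x^2*(9 - 2*s) + x*(s^2 - 13*s + 26) + 24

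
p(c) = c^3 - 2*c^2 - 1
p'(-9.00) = 279.00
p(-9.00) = -892.00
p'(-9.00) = 279.00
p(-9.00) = -892.00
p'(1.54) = 0.95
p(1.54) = -2.09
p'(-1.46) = 12.23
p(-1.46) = -8.38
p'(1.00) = -1.00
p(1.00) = -2.00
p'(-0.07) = 0.29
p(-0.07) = -1.01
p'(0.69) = -1.33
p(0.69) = -1.62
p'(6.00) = 84.00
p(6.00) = 143.00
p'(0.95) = -1.09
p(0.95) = -1.95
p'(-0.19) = 0.87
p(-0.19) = -1.08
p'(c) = 3*c^2 - 4*c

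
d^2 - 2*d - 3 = (d - 3)*(d + 1)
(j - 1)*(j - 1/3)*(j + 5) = j^3 + 11*j^2/3 - 19*j/3 + 5/3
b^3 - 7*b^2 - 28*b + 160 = (b - 8)*(b - 4)*(b + 5)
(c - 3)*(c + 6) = c^2 + 3*c - 18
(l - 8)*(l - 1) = l^2 - 9*l + 8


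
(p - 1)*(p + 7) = p^2 + 6*p - 7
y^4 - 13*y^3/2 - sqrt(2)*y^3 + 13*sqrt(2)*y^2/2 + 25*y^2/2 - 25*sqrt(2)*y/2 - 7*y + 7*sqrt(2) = (y - 7/2)*(y - 2)*(y - 1)*(y - sqrt(2))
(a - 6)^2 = a^2 - 12*a + 36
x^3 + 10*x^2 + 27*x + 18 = (x + 1)*(x + 3)*(x + 6)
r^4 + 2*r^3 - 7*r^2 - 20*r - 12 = (r - 3)*(r + 1)*(r + 2)^2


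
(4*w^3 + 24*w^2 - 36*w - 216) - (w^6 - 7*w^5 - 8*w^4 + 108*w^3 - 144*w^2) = -w^6 + 7*w^5 + 8*w^4 - 104*w^3 + 168*w^2 - 36*w - 216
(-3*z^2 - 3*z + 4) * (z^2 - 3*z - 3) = -3*z^4 + 6*z^3 + 22*z^2 - 3*z - 12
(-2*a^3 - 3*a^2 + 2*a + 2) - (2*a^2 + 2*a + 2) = -2*a^3 - 5*a^2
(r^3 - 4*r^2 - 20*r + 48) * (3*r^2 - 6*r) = 3*r^5 - 18*r^4 - 36*r^3 + 264*r^2 - 288*r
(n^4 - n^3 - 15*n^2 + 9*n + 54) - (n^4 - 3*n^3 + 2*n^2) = 2*n^3 - 17*n^2 + 9*n + 54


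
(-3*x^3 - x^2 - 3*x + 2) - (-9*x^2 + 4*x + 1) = -3*x^3 + 8*x^2 - 7*x + 1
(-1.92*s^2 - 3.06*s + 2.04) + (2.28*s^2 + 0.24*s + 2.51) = 0.36*s^2 - 2.82*s + 4.55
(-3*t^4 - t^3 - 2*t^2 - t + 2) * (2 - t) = 3*t^5 - 5*t^4 - 3*t^2 - 4*t + 4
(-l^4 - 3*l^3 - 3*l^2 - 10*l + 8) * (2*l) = -2*l^5 - 6*l^4 - 6*l^3 - 20*l^2 + 16*l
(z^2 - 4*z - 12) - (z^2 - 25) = 13 - 4*z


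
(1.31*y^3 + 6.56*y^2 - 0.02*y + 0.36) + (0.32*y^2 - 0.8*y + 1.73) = 1.31*y^3 + 6.88*y^2 - 0.82*y + 2.09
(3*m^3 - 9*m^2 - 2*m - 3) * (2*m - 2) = 6*m^4 - 24*m^3 + 14*m^2 - 2*m + 6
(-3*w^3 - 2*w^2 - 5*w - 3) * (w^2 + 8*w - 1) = -3*w^5 - 26*w^4 - 18*w^3 - 41*w^2 - 19*w + 3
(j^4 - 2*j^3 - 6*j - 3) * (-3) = -3*j^4 + 6*j^3 + 18*j + 9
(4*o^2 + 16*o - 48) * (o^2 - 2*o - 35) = 4*o^4 + 8*o^3 - 220*o^2 - 464*o + 1680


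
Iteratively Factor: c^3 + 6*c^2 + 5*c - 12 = (c + 4)*(c^2 + 2*c - 3) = (c - 1)*(c + 4)*(c + 3)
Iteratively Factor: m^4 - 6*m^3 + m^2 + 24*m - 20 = (m - 2)*(m^3 - 4*m^2 - 7*m + 10) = (m - 5)*(m - 2)*(m^2 + m - 2) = (m - 5)*(m - 2)*(m + 2)*(m - 1)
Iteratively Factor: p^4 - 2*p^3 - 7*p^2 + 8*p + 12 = (p - 3)*(p^3 + p^2 - 4*p - 4) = (p - 3)*(p - 2)*(p^2 + 3*p + 2) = (p - 3)*(p - 2)*(p + 1)*(p + 2)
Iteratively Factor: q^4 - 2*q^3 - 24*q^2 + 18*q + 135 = (q - 5)*(q^3 + 3*q^2 - 9*q - 27) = (q - 5)*(q - 3)*(q^2 + 6*q + 9) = (q - 5)*(q - 3)*(q + 3)*(q + 3)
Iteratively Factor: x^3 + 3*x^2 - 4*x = (x)*(x^2 + 3*x - 4) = x*(x + 4)*(x - 1)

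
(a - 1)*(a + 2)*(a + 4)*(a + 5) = a^4 + 10*a^3 + 27*a^2 + 2*a - 40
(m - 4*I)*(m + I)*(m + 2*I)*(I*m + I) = I*m^4 + m^3 + I*m^3 + m^2 + 10*I*m^2 - 8*m + 10*I*m - 8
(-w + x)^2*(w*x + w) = w^3*x + w^3 - 2*w^2*x^2 - 2*w^2*x + w*x^3 + w*x^2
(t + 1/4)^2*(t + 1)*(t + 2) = t^4 + 7*t^3/2 + 57*t^2/16 + 19*t/16 + 1/8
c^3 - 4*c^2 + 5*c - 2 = (c - 2)*(c - 1)^2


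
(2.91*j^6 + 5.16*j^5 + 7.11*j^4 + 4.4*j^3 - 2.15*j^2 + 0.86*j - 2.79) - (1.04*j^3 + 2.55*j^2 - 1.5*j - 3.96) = 2.91*j^6 + 5.16*j^5 + 7.11*j^4 + 3.36*j^3 - 4.7*j^2 + 2.36*j + 1.17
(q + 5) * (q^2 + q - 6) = q^3 + 6*q^2 - q - 30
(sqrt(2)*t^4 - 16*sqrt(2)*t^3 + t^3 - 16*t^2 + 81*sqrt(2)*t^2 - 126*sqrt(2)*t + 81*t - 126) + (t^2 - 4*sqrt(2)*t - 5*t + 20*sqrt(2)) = sqrt(2)*t^4 - 16*sqrt(2)*t^3 + t^3 - 15*t^2 + 81*sqrt(2)*t^2 - 130*sqrt(2)*t + 76*t - 126 + 20*sqrt(2)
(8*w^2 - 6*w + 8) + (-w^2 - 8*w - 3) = 7*w^2 - 14*w + 5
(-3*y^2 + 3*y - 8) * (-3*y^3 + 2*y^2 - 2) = 9*y^5 - 15*y^4 + 30*y^3 - 10*y^2 - 6*y + 16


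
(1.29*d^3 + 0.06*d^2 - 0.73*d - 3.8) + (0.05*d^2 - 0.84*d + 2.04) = 1.29*d^3 + 0.11*d^2 - 1.57*d - 1.76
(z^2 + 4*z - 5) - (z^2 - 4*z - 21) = 8*z + 16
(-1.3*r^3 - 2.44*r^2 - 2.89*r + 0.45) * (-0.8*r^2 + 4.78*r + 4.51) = 1.04*r^5 - 4.262*r^4 - 15.2142*r^3 - 25.1786*r^2 - 10.8829*r + 2.0295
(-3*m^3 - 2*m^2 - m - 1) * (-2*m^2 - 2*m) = 6*m^5 + 10*m^4 + 6*m^3 + 4*m^2 + 2*m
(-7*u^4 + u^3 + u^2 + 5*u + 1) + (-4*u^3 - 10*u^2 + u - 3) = -7*u^4 - 3*u^3 - 9*u^2 + 6*u - 2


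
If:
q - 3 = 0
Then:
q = 3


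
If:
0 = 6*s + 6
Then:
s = -1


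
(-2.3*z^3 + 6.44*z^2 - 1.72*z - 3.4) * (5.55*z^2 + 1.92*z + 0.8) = -12.765*z^5 + 31.326*z^4 + 0.978800000000001*z^3 - 17.0204*z^2 - 7.904*z - 2.72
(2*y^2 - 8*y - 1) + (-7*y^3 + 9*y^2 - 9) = -7*y^3 + 11*y^2 - 8*y - 10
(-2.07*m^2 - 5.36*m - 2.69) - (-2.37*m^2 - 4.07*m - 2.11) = 0.3*m^2 - 1.29*m - 0.58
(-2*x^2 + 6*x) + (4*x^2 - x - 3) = 2*x^2 + 5*x - 3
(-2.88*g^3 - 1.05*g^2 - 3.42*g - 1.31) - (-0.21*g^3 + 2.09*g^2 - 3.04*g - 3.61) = -2.67*g^3 - 3.14*g^2 - 0.38*g + 2.3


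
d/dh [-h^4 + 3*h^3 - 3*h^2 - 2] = h*(-4*h^2 + 9*h - 6)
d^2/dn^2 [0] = 0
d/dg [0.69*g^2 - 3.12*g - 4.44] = 1.38*g - 3.12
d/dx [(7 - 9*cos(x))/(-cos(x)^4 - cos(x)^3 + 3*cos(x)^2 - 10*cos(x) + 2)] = (27*(1 - cos(2*x))^2/4 + 69*cos(x)/2 + 3*cos(2*x) - 5*cos(3*x)/2 - 76)*sin(x)/(cos(x)^4 + cos(x)^3 - 3*cos(x)^2 + 10*cos(x) - 2)^2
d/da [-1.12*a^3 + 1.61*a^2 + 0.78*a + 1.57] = -3.36*a^2 + 3.22*a + 0.78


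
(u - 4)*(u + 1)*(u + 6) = u^3 + 3*u^2 - 22*u - 24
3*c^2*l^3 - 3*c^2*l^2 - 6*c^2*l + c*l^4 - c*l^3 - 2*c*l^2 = l*(3*c + l)*(l - 2)*(c*l + c)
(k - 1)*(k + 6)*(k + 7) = k^3 + 12*k^2 + 29*k - 42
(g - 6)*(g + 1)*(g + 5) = g^3 - 31*g - 30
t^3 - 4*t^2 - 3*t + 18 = (t - 3)^2*(t + 2)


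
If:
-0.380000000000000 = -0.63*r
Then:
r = 0.60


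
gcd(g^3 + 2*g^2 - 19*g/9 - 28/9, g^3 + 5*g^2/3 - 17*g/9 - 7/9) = g + 7/3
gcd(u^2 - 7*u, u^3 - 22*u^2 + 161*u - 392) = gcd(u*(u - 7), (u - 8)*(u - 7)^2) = u - 7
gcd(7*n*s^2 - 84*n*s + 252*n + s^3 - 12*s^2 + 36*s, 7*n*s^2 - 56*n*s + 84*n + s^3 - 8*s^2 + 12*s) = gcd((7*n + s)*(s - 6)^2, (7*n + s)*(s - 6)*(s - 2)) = 7*n*s - 42*n + s^2 - 6*s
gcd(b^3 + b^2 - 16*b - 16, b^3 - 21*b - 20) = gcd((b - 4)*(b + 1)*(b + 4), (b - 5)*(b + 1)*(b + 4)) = b^2 + 5*b + 4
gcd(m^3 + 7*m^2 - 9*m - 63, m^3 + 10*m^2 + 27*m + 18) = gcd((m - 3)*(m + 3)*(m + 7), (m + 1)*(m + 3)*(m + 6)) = m + 3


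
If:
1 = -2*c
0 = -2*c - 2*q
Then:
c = -1/2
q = 1/2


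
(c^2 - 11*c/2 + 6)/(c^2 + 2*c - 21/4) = 2*(c - 4)/(2*c + 7)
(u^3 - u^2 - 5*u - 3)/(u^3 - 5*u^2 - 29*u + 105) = (u^2 + 2*u + 1)/(u^2 - 2*u - 35)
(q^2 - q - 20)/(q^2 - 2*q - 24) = (q - 5)/(q - 6)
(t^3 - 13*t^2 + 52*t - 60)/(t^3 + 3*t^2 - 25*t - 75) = (t^2 - 8*t + 12)/(t^2 + 8*t + 15)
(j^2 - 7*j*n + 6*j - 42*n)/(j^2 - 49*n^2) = (j + 6)/(j + 7*n)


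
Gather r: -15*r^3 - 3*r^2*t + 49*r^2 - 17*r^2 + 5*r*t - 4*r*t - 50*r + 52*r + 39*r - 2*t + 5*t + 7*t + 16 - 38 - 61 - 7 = -15*r^3 + r^2*(32 - 3*t) + r*(t + 41) + 10*t - 90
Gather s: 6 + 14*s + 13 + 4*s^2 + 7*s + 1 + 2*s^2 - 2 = 6*s^2 + 21*s + 18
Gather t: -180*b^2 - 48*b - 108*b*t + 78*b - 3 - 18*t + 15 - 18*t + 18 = -180*b^2 + 30*b + t*(-108*b - 36) + 30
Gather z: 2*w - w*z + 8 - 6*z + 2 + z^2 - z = 2*w + z^2 + z*(-w - 7) + 10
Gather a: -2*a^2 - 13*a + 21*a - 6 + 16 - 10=-2*a^2 + 8*a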